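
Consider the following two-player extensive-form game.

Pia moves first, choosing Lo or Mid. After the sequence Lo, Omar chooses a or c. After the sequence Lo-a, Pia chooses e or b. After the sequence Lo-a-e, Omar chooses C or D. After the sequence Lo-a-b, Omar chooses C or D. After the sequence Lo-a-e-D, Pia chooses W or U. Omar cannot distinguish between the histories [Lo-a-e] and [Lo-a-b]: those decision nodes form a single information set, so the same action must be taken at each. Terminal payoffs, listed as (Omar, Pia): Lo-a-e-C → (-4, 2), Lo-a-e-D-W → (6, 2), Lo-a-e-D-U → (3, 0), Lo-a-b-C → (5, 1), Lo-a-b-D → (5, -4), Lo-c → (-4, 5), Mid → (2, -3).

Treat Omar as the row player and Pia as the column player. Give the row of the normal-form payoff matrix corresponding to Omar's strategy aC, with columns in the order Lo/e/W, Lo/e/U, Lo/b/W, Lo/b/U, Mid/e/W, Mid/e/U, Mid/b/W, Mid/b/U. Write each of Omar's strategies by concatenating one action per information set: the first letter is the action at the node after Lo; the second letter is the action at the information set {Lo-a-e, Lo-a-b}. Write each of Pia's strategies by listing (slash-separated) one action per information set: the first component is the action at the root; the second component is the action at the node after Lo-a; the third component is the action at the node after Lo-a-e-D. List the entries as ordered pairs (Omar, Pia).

vs Lo/e/W: Pia plays Lo → Omar plays a at [Lo] → Pia plays e at [Lo-a] → Omar plays C at [Lo-a-e] → (-4, 2)
vs Lo/e/U: Pia plays Lo → Omar plays a at [Lo] → Pia plays e at [Lo-a] → Omar plays C at [Lo-a-e] → (-4, 2)
vs Lo/b/W: Pia plays Lo → Omar plays a at [Lo] → Pia plays b at [Lo-a] → Omar plays C at [Lo-a-b] → (5, 1)
vs Lo/b/U: Pia plays Lo → Omar plays a at [Lo] → Pia plays b at [Lo-a] → Omar plays C at [Lo-a-b] → (5, 1)
vs Mid/e/W: Pia plays Mid → (2, -3)
vs Mid/e/U: Pia plays Mid → (2, -3)
vs Mid/b/W: Pia plays Mid → (2, -3)
vs Mid/b/U: Pia plays Mid → (2, -3)

(-4,2) (-4,2) (5,1) (5,1) (2,-3) (2,-3) (2,-3) (2,-3)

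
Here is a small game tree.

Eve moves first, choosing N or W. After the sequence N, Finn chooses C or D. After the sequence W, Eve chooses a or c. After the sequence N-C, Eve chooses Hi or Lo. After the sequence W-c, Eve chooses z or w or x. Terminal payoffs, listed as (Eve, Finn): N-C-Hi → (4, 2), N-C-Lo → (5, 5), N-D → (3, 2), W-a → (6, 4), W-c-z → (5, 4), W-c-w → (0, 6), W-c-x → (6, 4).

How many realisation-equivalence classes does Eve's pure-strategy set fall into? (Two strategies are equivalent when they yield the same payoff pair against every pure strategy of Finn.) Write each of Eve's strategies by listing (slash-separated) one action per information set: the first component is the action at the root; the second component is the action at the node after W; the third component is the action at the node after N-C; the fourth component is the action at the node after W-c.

Eve has 24 pure strategies: N/a/Hi/z, N/a/Hi/w, N/a/Hi/x, N/a/Lo/z, N/a/Lo/w, N/a/Lo/x, N/c/Hi/z, N/c/Hi/w, N/c/Hi/x, N/c/Lo/z, N/c/Lo/w, N/c/Lo/x, W/a/Hi/z, W/a/Hi/w, W/a/Hi/x, W/a/Lo/z, W/a/Lo/w, W/a/Lo/x, W/c/Hi/z, W/c/Hi/w, W/c/Hi/x, W/c/Lo/z, W/c/Lo/w, W/c/Lo/x. Columns: C, D.
{N/a/Hi/z, N/a/Hi/w, N/a/Hi/x, N/c/Hi/z, N/c/Hi/w, N/c/Hi/x} → row (4,2) (3,2)
{N/a/Lo/z, N/a/Lo/w, N/a/Lo/x, N/c/Lo/z, N/c/Lo/w, N/c/Lo/x} → row (5,5) (3,2)
{W/a/Hi/z, W/a/Hi/w, W/a/Hi/x, W/a/Lo/z, W/a/Lo/w, W/a/Lo/x, W/c/Hi/x, W/c/Lo/x} → row (6,4) (6,4)
{W/c/Hi/z, W/c/Lo/z} → row (5,4) (5,4)
{W/c/Hi/w, W/c/Lo/w} → row (0,6) (0,6)
That's 5 distinct rows out of 24 strategies.

5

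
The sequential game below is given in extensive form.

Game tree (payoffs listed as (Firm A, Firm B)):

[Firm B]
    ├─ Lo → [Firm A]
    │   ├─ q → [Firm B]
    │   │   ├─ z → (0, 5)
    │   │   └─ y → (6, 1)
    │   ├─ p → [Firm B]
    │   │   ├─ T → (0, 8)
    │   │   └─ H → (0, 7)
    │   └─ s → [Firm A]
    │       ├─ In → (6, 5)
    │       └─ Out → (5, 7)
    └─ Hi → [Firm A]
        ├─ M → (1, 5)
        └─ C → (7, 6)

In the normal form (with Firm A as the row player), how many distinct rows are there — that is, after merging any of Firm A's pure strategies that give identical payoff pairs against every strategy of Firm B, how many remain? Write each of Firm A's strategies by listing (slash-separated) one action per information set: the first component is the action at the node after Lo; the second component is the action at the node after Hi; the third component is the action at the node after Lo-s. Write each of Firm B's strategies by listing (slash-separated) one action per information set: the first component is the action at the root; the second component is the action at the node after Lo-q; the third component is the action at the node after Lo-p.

8

Firm A has 12 pure strategies: q/M/In, q/M/Out, q/C/In, q/C/Out, p/M/In, p/M/Out, p/C/In, p/C/Out, s/M/In, s/M/Out, s/C/In, s/C/Out. Columns: Lo/z/T, Lo/z/H, Lo/y/T, Lo/y/H, Hi/z/T, Hi/z/H, Hi/y/T, Hi/y/H.
{q/M/In, q/M/Out} → row (0,5) (0,5) (6,1) (6,1) (1,5) (1,5) (1,5) (1,5)
{q/C/In, q/C/Out} → row (0,5) (0,5) (6,1) (6,1) (7,6) (7,6) (7,6) (7,6)
{p/M/In, p/M/Out} → row (0,8) (0,7) (0,8) (0,7) (1,5) (1,5) (1,5) (1,5)
{p/C/In, p/C/Out} → row (0,8) (0,7) (0,8) (0,7) (7,6) (7,6) (7,6) (7,6)
{s/M/In} → row (6,5) (6,5) (6,5) (6,5) (1,5) (1,5) (1,5) (1,5)
{s/M/Out} → row (5,7) (5,7) (5,7) (5,7) (1,5) (1,5) (1,5) (1,5)
{s/C/In} → row (6,5) (6,5) (6,5) (6,5) (7,6) (7,6) (7,6) (7,6)
{s/C/Out} → row (5,7) (5,7) (5,7) (5,7) (7,6) (7,6) (7,6) (7,6)
That's 8 distinct rows out of 12 strategies.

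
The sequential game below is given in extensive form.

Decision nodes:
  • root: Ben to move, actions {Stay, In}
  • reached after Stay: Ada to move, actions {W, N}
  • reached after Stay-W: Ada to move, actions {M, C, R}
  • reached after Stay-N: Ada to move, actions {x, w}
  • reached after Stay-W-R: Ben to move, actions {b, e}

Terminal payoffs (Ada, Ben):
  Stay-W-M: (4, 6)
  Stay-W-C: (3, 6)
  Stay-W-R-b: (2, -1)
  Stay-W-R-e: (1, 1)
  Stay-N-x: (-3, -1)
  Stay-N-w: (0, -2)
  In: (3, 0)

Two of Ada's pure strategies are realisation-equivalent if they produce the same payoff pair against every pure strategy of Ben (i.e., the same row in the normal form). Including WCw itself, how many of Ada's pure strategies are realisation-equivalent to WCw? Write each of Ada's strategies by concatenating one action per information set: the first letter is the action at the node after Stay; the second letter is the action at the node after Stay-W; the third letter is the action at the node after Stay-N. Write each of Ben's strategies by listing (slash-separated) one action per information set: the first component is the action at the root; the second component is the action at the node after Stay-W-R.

Row for WCw (columns Stay/b, Stay/e, In/b, In/e): (3,6) (3,6) (3,0) (3,0).
Under WCw, Ada's choice at the node after Stay-N can never be reached regardless of what Ben does, so varying those choices leaves every outcome unchanged.
Holding the reachable choices fixed and varying the unreachable one freely already gives 2 equivalent strategies.
No other strategy reproduces this row, so those 2 are the full class: WCx, WCw.

2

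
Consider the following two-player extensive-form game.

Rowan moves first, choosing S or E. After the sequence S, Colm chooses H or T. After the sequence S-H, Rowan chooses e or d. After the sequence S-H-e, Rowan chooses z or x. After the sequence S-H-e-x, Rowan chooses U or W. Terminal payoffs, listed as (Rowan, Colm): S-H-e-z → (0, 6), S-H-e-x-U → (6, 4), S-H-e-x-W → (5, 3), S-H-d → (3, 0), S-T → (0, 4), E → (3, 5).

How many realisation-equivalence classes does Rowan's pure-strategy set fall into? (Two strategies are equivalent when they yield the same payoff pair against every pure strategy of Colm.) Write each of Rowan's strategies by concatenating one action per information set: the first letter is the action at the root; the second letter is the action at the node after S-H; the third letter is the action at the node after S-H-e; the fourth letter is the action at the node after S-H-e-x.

Rowan has 16 pure strategies: SezU, SezW, SexU, SexW, SdzU, SdzW, SdxU, SdxW, EezU, EezW, EexU, EexW, EdzU, EdzW, EdxU, EdxW. Columns: H, T.
{SezU, SezW} → row (0,6) (0,4)
{SexU} → row (6,4) (0,4)
{SexW} → row (5,3) (0,4)
{SdzU, SdzW, SdxU, SdxW} → row (3,0) (0,4)
{EezU, EezW, EexU, EexW, EdzU, EdzW, EdxU, EdxW} → row (3,5) (3,5)
That's 5 distinct rows out of 16 strategies.

5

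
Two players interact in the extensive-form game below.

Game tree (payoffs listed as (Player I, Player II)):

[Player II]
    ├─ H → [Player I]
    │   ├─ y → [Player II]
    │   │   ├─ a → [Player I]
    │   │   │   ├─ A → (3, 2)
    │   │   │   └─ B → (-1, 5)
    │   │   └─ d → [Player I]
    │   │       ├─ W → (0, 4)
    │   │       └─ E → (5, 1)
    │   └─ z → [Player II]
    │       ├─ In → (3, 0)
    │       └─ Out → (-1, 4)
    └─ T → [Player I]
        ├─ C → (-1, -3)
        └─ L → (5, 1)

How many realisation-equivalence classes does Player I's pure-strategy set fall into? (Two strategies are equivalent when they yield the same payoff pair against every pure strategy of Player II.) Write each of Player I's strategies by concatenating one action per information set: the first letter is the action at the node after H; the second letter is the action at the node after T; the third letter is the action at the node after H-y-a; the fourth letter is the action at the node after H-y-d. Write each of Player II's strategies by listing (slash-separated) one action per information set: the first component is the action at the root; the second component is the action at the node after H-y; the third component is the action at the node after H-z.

Player I has 16 pure strategies: yCAW, yCAE, yCBW, yCBE, yLAW, yLAE, yLBW, yLBE, zCAW, zCAE, zCBW, zCBE, zLAW, zLAE, zLBW, zLBE. Columns: H/a/In, H/a/Out, H/d/In, H/d/Out, T/a/In, T/a/Out, T/d/In, T/d/Out.
{yCAW} → row (3,2) (3,2) (0,4) (0,4) (-1,-3) (-1,-3) (-1,-3) (-1,-3)
{yCAE} → row (3,2) (3,2) (5,1) (5,1) (-1,-3) (-1,-3) (-1,-3) (-1,-3)
{yCBW} → row (-1,5) (-1,5) (0,4) (0,4) (-1,-3) (-1,-3) (-1,-3) (-1,-3)
{yCBE} → row (-1,5) (-1,5) (5,1) (5,1) (-1,-3) (-1,-3) (-1,-3) (-1,-3)
{yLAW} → row (3,2) (3,2) (0,4) (0,4) (5,1) (5,1) (5,1) (5,1)
{yLAE} → row (3,2) (3,2) (5,1) (5,1) (5,1) (5,1) (5,1) (5,1)
{yLBW} → row (-1,5) (-1,5) (0,4) (0,4) (5,1) (5,1) (5,1) (5,1)
{yLBE} → row (-1,5) (-1,5) (5,1) (5,1) (5,1) (5,1) (5,1) (5,1)
{zCAW, zCAE, zCBW, zCBE} → row (3,0) (-1,4) (3,0) (-1,4) (-1,-3) (-1,-3) (-1,-3) (-1,-3)
{zLAW, zLAE, zLBW, zLBE} → row (3,0) (-1,4) (3,0) (-1,4) (5,1) (5,1) (5,1) (5,1)
That's 10 distinct rows out of 16 strategies.

10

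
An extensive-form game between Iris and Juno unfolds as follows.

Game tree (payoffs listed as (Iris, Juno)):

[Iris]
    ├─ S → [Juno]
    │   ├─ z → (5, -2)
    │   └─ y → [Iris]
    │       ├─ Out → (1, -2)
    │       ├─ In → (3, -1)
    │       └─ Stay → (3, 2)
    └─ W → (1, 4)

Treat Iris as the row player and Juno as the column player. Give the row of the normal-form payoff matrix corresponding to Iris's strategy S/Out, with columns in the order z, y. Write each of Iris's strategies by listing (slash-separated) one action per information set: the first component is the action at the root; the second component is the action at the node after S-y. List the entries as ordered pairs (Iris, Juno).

(5,-2) (1,-2)

vs z: Iris plays S → Juno plays z at [S] → (5, -2)
vs y: Iris plays S → Juno plays y at [S] → Iris plays Out at [S-y] → (1, -2)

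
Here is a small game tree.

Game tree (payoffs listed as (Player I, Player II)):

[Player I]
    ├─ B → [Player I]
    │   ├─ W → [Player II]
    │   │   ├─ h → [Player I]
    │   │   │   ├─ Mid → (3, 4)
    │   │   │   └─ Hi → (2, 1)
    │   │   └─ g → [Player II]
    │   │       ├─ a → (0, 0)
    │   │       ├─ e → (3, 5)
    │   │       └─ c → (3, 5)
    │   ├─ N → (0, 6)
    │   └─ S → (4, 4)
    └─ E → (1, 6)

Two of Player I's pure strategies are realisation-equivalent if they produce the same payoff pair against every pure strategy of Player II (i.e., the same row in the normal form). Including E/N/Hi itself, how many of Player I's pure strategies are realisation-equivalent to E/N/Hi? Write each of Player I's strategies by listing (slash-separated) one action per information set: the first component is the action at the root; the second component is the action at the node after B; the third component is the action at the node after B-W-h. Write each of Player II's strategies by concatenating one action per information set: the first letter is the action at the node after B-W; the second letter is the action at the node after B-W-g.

6

Row for E/N/Hi (columns ha, he, hc, ga, ge, gc): (1,6) (1,6) (1,6) (1,6) (1,6) (1,6).
Under E/N/Hi, Player I's choice at the node after B and at the node after B-W-h can never be reached regardless of what Player II does, so varying those choices leaves every outcome unchanged.
Holding the reachable choices fixed and varying the unreachable ones freely already gives 3 × 2 = 6 equivalent strategies.
No other strategy reproduces this row, so those 6 are the full class: E/W/Mid, E/W/Hi, E/N/Mid, E/N/Hi, E/S/Mid, E/S/Hi.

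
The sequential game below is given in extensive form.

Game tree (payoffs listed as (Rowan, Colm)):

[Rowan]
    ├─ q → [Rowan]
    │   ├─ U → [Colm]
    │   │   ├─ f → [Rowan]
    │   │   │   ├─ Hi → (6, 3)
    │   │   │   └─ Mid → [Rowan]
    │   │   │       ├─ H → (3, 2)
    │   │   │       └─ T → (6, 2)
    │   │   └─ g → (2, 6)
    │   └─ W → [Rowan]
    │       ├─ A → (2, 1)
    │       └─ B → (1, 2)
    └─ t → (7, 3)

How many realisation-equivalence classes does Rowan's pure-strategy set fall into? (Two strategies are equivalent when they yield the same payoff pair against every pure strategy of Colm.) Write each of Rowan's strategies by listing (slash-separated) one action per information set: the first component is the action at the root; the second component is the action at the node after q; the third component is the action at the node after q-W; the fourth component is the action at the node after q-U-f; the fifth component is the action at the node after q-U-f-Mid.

Rowan has 32 pure strategies: q/U/A/Hi/H, q/U/A/Hi/T, q/U/A/Mid/H, q/U/A/Mid/T, q/U/B/Hi/H, q/U/B/Hi/T, q/U/B/Mid/H, q/U/B/Mid/T, q/W/A/Hi/H, q/W/A/Hi/T, q/W/A/Mid/H, q/W/A/Mid/T, q/W/B/Hi/H, q/W/B/Hi/T, q/W/B/Mid/H, q/W/B/Mid/T, t/U/A/Hi/H, t/U/A/Hi/T, t/U/A/Mid/H, t/U/A/Mid/T, t/U/B/Hi/H, t/U/B/Hi/T, t/U/B/Mid/H, t/U/B/Mid/T, t/W/A/Hi/H, t/W/A/Hi/T, t/W/A/Mid/H, t/W/A/Mid/T, t/W/B/Hi/H, t/W/B/Hi/T, t/W/B/Mid/H, t/W/B/Mid/T. Columns: f, g.
{q/U/A/Hi/H, q/U/A/Hi/T, q/U/B/Hi/H, q/U/B/Hi/T} → row (6,3) (2,6)
{q/U/A/Mid/H, q/U/B/Mid/H} → row (3,2) (2,6)
{q/U/A/Mid/T, q/U/B/Mid/T} → row (6,2) (2,6)
{q/W/A/Hi/H, q/W/A/Hi/T, q/W/A/Mid/H, q/W/A/Mid/T} → row (2,1) (2,1)
{q/W/B/Hi/H, q/W/B/Hi/T, q/W/B/Mid/H, q/W/B/Mid/T} → row (1,2) (1,2)
{t/U/A/Hi/H, t/U/A/Hi/T, t/U/A/Mid/H, t/U/A/Mid/T, t/U/B/Hi/H, t/U/B/Hi/T, t/U/B/Mid/H, t/U/B/Mid/T, t/W/A/Hi/H, t/W/A/Hi/T, t/W/A/Mid/H, t/W/A/Mid/T, t/W/B/Hi/H, t/W/B/Hi/T, t/W/B/Mid/H, t/W/B/Mid/T} → row (7,3) (7,3)
That's 6 distinct rows out of 32 strategies.

6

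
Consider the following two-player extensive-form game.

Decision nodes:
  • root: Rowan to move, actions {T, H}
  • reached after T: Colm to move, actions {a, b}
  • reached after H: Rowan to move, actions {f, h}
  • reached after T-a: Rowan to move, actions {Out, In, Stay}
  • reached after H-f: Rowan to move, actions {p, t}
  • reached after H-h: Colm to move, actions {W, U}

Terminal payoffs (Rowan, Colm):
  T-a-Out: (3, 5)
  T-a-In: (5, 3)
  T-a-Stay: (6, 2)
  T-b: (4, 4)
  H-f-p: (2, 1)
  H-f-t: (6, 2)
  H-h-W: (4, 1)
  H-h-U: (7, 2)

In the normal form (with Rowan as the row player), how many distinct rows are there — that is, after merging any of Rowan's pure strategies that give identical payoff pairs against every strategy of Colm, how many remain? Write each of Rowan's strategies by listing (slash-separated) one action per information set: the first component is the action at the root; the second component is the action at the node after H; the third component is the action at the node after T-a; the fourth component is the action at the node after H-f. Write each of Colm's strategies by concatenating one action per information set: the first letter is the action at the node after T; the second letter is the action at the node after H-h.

Rowan has 24 pure strategies: T/f/Out/p, T/f/Out/t, T/f/In/p, T/f/In/t, T/f/Stay/p, T/f/Stay/t, T/h/Out/p, T/h/Out/t, T/h/In/p, T/h/In/t, T/h/Stay/p, T/h/Stay/t, H/f/Out/p, H/f/Out/t, H/f/In/p, H/f/In/t, H/f/Stay/p, H/f/Stay/t, H/h/Out/p, H/h/Out/t, H/h/In/p, H/h/In/t, H/h/Stay/p, H/h/Stay/t. Columns: aW, aU, bW, bU.
{T/f/Out/p, T/f/Out/t, T/h/Out/p, T/h/Out/t} → row (3,5) (3,5) (4,4) (4,4)
{T/f/In/p, T/f/In/t, T/h/In/p, T/h/In/t} → row (5,3) (5,3) (4,4) (4,4)
{T/f/Stay/p, T/f/Stay/t, T/h/Stay/p, T/h/Stay/t} → row (6,2) (6,2) (4,4) (4,4)
{H/f/Out/p, H/f/In/p, H/f/Stay/p} → row (2,1) (2,1) (2,1) (2,1)
{H/f/Out/t, H/f/In/t, H/f/Stay/t} → row (6,2) (6,2) (6,2) (6,2)
{H/h/Out/p, H/h/Out/t, H/h/In/p, H/h/In/t, H/h/Stay/p, H/h/Stay/t} → row (4,1) (7,2) (4,1) (7,2)
That's 6 distinct rows out of 24 strategies.

6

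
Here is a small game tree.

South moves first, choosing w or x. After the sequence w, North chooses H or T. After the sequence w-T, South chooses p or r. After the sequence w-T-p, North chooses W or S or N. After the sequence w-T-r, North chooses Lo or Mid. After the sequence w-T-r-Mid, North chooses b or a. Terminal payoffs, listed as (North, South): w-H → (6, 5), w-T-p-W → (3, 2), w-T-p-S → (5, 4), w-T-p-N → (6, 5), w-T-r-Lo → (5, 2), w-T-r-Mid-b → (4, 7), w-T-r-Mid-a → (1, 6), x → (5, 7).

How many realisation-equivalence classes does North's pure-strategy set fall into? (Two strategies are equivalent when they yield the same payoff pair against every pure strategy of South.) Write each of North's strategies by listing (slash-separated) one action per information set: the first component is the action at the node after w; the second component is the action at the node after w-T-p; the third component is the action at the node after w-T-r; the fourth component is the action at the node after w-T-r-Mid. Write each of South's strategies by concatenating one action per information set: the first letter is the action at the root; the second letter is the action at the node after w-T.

10

North has 24 pure strategies: H/W/Lo/b, H/W/Lo/a, H/W/Mid/b, H/W/Mid/a, H/S/Lo/b, H/S/Lo/a, H/S/Mid/b, H/S/Mid/a, H/N/Lo/b, H/N/Lo/a, H/N/Mid/b, H/N/Mid/a, T/W/Lo/b, T/W/Lo/a, T/W/Mid/b, T/W/Mid/a, T/S/Lo/b, T/S/Lo/a, T/S/Mid/b, T/S/Mid/a, T/N/Lo/b, T/N/Lo/a, T/N/Mid/b, T/N/Mid/a. Columns: wp, wr, xp, xr.
{H/W/Lo/b, H/W/Lo/a, H/W/Mid/b, H/W/Mid/a, H/S/Lo/b, H/S/Lo/a, H/S/Mid/b, H/S/Mid/a, H/N/Lo/b, H/N/Lo/a, H/N/Mid/b, H/N/Mid/a} → row (6,5) (6,5) (5,7) (5,7)
{T/W/Lo/b, T/W/Lo/a} → row (3,2) (5,2) (5,7) (5,7)
{T/W/Mid/b} → row (3,2) (4,7) (5,7) (5,7)
{T/W/Mid/a} → row (3,2) (1,6) (5,7) (5,7)
{T/S/Lo/b, T/S/Lo/a} → row (5,4) (5,2) (5,7) (5,7)
{T/S/Mid/b} → row (5,4) (4,7) (5,7) (5,7)
{T/S/Mid/a} → row (5,4) (1,6) (5,7) (5,7)
{T/N/Lo/b, T/N/Lo/a} → row (6,5) (5,2) (5,7) (5,7)
{T/N/Mid/b} → row (6,5) (4,7) (5,7) (5,7)
{T/N/Mid/a} → row (6,5) (1,6) (5,7) (5,7)
That's 10 distinct rows out of 24 strategies.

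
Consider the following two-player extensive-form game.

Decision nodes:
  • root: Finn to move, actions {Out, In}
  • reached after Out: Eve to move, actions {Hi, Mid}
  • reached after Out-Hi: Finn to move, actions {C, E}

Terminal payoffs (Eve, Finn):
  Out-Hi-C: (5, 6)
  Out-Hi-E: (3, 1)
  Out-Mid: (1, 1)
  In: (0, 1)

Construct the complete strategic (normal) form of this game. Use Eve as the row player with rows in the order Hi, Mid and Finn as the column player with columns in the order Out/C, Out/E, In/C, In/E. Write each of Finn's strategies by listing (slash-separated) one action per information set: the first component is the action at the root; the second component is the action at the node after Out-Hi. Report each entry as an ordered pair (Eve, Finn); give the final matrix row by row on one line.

Hi: (5,6) (3,1) (0,1) (0,1) | Mid: (1,1) (1,1) (0,1) (0,1)

Row Hi: Out/C→(5,6), Out/E→(3,1), In/C→(0,1), In/E→(0,1)
Row Mid: Out/C→(1,1), Out/E→(1,1), In/C→(0,1), In/E→(0,1)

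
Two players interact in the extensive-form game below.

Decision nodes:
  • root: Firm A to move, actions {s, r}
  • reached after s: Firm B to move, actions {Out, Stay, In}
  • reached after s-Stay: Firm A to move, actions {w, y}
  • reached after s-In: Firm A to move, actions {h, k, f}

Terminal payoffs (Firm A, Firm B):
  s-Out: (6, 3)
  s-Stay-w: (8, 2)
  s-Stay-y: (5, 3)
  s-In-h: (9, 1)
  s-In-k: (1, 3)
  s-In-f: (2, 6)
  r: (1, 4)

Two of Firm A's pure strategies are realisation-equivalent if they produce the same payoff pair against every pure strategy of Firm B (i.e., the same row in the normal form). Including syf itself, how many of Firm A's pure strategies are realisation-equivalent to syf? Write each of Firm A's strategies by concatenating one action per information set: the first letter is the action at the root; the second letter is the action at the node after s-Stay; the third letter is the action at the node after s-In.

1

Row for syf (columns Out, Stay, In): (6,3) (5,3) (2,6).
Every one of Firm A's information sets is on the play path for some reply by Firm B when Firm A follows syf.
Changing the action at any of them therefore changes at least one column, so only syf itself gives this row.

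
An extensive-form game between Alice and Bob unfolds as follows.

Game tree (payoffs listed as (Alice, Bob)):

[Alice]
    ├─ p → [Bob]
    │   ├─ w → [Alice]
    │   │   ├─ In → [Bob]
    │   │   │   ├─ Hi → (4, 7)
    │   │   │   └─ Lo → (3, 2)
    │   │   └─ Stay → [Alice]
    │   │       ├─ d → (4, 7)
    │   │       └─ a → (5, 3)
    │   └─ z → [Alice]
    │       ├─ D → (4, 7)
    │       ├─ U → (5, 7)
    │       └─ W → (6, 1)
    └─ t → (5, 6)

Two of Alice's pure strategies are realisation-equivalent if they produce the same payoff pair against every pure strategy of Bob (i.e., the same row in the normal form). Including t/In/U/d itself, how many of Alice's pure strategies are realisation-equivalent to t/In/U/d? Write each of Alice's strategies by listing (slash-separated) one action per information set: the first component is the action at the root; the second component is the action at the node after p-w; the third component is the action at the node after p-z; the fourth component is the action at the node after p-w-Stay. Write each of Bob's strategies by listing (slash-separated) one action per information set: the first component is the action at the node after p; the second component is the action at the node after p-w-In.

12

Row for t/In/U/d (columns w/Hi, w/Lo, z/Hi, z/Lo): (5,6) (5,6) (5,6) (5,6).
Under t/In/U/d, Alice's choice at the node after p-w and at the node after p-z and at the node after p-w-Stay can never be reached regardless of what Bob does, so varying those choices leaves every outcome unchanged.
Holding the reachable choices fixed and varying the unreachable ones freely already gives 2 × 3 × 2 = 12 equivalent strategies.
No other strategy reproduces this row, so those 12 are the full class: t/In/D/d, t/In/D/a, t/In/U/d, t/In/U/a, t/In/W/d, t/In/W/a, t/Stay/D/d, t/Stay/D/a, t/Stay/U/d, t/Stay/U/a, t/Stay/W/d, t/Stay/W/a.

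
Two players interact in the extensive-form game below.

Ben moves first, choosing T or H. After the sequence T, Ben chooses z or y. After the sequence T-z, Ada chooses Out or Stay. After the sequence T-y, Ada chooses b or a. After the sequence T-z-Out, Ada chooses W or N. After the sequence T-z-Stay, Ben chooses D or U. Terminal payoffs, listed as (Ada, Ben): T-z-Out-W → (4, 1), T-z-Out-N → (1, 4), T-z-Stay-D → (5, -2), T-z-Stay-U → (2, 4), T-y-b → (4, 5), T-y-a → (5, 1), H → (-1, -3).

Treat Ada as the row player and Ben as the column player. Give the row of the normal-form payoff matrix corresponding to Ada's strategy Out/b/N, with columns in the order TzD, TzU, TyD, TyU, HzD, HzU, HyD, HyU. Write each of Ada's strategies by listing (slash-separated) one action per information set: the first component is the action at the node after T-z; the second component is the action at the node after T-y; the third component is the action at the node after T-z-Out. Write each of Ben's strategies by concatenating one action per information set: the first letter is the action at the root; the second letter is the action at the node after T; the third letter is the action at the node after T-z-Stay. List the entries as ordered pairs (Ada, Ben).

vs TzD: Ben plays T → Ben plays z at [T] → Ada plays Out at [T-z] → Ada plays N at [T-z-Out] → (1, 4)
vs TzU: Ben plays T → Ben plays z at [T] → Ada plays Out at [T-z] → Ada plays N at [T-z-Out] → (1, 4)
vs TyD: Ben plays T → Ben plays y at [T] → Ada plays b at [T-y] → (4, 5)
vs TyU: Ben plays T → Ben plays y at [T] → Ada plays b at [T-y] → (4, 5)
vs HzD: Ben plays H → (-1, -3)
vs HzU: Ben plays H → (-1, -3)
vs HyD: Ben plays H → (-1, -3)
vs HyU: Ben plays H → (-1, -3)

(1,4) (1,4) (4,5) (4,5) (-1,-3) (-1,-3) (-1,-3) (-1,-3)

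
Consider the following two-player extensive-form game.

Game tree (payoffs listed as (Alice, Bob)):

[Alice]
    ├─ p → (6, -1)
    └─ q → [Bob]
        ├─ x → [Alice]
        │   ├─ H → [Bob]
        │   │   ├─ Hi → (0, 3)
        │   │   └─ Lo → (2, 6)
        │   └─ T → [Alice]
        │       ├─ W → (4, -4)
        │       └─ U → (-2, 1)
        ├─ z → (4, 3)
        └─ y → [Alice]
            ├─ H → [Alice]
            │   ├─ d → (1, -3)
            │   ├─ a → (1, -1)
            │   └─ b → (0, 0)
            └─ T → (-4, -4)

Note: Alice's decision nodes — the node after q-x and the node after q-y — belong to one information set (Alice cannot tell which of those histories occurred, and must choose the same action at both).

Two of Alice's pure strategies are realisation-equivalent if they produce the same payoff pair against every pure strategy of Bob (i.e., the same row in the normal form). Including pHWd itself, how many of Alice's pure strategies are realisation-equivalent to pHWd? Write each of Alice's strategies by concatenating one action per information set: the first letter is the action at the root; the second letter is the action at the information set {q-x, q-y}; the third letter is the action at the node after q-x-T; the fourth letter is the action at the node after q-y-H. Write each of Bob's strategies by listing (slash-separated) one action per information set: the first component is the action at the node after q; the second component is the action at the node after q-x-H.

Row for pHWd (columns x/Hi, x/Lo, z/Hi, z/Lo, y/Hi, y/Lo): (6,-1) (6,-1) (6,-1) (6,-1) (6,-1) (6,-1).
Under pHWd, Alice's choice at the information set {q-x, q-y} and at the node after q-x-T and at the node after q-y-H can never be reached regardless of what Bob does, so varying those choices leaves every outcome unchanged.
Holding the reachable choices fixed and varying the unreachable ones freely already gives 2 × 2 × 3 = 12 equivalent strategies.
No other strategy reproduces this row, so those 12 are the full class: pHWd, pHWa, pHWb, pHUd, pHUa, pHUb, pTWd, pTWa, pTWb, pTUd, pTUa, pTUb.

12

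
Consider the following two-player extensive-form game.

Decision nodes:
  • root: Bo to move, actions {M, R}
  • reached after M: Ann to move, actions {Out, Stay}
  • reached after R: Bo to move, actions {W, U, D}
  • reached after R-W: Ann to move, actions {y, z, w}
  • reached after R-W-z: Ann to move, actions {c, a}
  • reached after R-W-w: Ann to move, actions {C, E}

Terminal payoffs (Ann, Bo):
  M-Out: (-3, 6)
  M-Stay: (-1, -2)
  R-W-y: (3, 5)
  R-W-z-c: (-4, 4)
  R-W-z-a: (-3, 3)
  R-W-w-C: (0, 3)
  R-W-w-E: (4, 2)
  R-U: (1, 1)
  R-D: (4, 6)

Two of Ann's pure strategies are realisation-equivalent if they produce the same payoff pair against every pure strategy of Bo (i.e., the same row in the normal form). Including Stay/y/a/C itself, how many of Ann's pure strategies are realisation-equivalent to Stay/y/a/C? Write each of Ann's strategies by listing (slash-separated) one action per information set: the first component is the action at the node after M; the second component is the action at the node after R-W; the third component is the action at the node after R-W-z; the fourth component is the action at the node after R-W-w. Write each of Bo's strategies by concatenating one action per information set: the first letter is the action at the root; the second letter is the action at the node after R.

4

Row for Stay/y/a/C (columns MW, MU, MD, RW, RU, RD): (-1,-2) (-1,-2) (-1,-2) (3,5) (1,1) (4,6).
Under Stay/y/a/C, Ann's choice at the node after R-W-z and at the node after R-W-w can never be reached regardless of what Bo does, so varying those choices leaves every outcome unchanged.
Holding the reachable choices fixed and varying the unreachable ones freely already gives 2 × 2 = 4 equivalent strategies.
No other strategy reproduces this row, so those 4 are the full class: Stay/y/c/C, Stay/y/c/E, Stay/y/a/C, Stay/y/a/E.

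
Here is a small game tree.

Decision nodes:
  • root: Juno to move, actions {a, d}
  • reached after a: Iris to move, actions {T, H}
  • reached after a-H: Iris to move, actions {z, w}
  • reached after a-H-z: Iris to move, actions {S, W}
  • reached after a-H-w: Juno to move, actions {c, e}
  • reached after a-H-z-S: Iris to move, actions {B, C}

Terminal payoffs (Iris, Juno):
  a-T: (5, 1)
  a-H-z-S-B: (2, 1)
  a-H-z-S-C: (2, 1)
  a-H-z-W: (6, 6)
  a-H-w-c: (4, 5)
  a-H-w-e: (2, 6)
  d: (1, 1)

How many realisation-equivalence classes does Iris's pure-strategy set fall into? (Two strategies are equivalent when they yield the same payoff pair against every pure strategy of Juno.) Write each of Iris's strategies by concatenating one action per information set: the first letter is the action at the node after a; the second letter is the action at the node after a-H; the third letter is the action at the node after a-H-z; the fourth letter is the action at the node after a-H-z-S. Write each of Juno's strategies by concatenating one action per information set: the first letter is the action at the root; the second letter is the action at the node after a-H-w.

Iris has 16 pure strategies: TzSB, TzSC, TzWB, TzWC, TwSB, TwSC, TwWB, TwWC, HzSB, HzSC, HzWB, HzWC, HwSB, HwSC, HwWB, HwWC. Columns: ac, ae, dc, de.
{TzSB, TzSC, TzWB, TzWC, TwSB, TwSC, TwWB, TwWC} → row (5,1) (5,1) (1,1) (1,1)
{HzSB, HzSC} → row (2,1) (2,1) (1,1) (1,1)
{HzWB, HzWC} → row (6,6) (6,6) (1,1) (1,1)
{HwSB, HwSC, HwWB, HwWC} → row (4,5) (2,6) (1,1) (1,1)
That's 4 distinct rows out of 16 strategies.

4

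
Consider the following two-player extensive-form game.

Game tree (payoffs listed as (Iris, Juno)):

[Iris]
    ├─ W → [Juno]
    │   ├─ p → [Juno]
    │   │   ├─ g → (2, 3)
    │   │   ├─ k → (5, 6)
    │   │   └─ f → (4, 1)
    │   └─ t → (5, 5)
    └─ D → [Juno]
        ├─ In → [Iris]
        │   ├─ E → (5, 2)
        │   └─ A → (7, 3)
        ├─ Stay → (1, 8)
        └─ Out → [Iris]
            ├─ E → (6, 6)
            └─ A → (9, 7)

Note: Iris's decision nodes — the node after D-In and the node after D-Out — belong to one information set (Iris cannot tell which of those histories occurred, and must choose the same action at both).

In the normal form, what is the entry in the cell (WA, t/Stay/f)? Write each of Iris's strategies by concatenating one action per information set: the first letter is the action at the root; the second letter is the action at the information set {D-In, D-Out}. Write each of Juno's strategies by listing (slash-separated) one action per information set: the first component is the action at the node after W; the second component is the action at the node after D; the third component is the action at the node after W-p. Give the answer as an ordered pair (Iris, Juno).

(5, 5)

Trace the play path from the root:
  Iris plays W
  Juno plays t at [W]
→ terminal payoff (5, 5).
(Iris's choice at the information set {D-In, D-Out} is never reached on this path, so it doesn't affect the outcome.)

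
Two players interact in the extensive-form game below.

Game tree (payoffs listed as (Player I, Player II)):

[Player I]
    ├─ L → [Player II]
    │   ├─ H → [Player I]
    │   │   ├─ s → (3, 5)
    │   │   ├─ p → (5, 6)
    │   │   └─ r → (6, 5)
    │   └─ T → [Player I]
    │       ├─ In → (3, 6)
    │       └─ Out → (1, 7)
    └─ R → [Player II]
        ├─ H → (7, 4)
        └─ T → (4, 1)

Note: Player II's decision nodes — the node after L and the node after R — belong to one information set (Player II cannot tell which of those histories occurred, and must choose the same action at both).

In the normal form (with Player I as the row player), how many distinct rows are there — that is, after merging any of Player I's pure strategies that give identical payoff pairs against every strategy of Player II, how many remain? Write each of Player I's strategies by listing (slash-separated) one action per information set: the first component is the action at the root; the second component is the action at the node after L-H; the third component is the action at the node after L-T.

7

Player I has 12 pure strategies: L/s/In, L/s/Out, L/p/In, L/p/Out, L/r/In, L/r/Out, R/s/In, R/s/Out, R/p/In, R/p/Out, R/r/In, R/r/Out. Columns: H, T.
{L/s/In} → row (3,5) (3,6)
{L/s/Out} → row (3,5) (1,7)
{L/p/In} → row (5,6) (3,6)
{L/p/Out} → row (5,6) (1,7)
{L/r/In} → row (6,5) (3,6)
{L/r/Out} → row (6,5) (1,7)
{R/s/In, R/s/Out, R/p/In, R/p/Out, R/r/In, R/r/Out} → row (7,4) (4,1)
That's 7 distinct rows out of 12 strategies.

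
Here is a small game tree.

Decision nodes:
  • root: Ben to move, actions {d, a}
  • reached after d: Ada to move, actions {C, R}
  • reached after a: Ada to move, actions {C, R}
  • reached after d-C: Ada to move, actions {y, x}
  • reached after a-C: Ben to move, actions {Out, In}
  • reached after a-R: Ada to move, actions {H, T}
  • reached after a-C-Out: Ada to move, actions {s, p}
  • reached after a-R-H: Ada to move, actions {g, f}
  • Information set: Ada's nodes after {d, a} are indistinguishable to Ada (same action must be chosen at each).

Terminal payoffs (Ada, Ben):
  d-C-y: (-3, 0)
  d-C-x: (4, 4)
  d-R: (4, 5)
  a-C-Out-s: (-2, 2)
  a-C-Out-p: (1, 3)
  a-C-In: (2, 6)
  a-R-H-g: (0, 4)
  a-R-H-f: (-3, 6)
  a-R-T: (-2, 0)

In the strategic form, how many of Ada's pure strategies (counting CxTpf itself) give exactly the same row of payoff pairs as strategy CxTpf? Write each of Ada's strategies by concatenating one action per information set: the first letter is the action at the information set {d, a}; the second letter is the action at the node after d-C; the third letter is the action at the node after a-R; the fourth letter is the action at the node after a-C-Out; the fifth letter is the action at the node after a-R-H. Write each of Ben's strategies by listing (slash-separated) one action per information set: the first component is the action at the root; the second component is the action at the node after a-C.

4

Row for CxTpf (columns d/Out, d/In, a/Out, a/In): (4,4) (4,4) (1,3) (2,6).
Under CxTpf, Ada's choice at the node after a-R and at the node after a-R-H can never be reached regardless of what Ben does, so varying those choices leaves every outcome unchanged.
Holding the reachable choices fixed and varying the unreachable ones freely already gives 2 × 2 = 4 equivalent strategies.
No other strategy reproduces this row, so those 4 are the full class: CxHpg, CxHpf, CxTpg, CxTpf.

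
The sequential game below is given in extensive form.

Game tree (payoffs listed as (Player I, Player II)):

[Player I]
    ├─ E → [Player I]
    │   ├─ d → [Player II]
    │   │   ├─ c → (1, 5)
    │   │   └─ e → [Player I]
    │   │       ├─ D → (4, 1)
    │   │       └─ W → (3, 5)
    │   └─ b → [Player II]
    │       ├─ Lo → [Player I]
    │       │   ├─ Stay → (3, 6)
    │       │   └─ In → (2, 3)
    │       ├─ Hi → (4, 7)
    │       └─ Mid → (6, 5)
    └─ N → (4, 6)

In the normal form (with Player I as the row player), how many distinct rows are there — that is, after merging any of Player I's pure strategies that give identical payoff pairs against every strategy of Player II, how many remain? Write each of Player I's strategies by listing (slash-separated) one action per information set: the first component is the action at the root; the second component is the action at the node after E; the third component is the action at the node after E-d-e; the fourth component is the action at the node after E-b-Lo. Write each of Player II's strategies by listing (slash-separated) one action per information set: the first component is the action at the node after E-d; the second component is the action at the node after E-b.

Player I has 16 pure strategies: E/d/D/Stay, E/d/D/In, E/d/W/Stay, E/d/W/In, E/b/D/Stay, E/b/D/In, E/b/W/Stay, E/b/W/In, N/d/D/Stay, N/d/D/In, N/d/W/Stay, N/d/W/In, N/b/D/Stay, N/b/D/In, N/b/W/Stay, N/b/W/In. Columns: c/Lo, c/Hi, c/Mid, e/Lo, e/Hi, e/Mid.
{E/d/D/Stay, E/d/D/In} → row (1,5) (1,5) (1,5) (4,1) (4,1) (4,1)
{E/d/W/Stay, E/d/W/In} → row (1,5) (1,5) (1,5) (3,5) (3,5) (3,5)
{E/b/D/Stay, E/b/W/Stay} → row (3,6) (4,7) (6,5) (3,6) (4,7) (6,5)
{E/b/D/In, E/b/W/In} → row (2,3) (4,7) (6,5) (2,3) (4,7) (6,5)
{N/d/D/Stay, N/d/D/In, N/d/W/Stay, N/d/W/In, N/b/D/Stay, N/b/D/In, N/b/W/Stay, N/b/W/In} → row (4,6) (4,6) (4,6) (4,6) (4,6) (4,6)
That's 5 distinct rows out of 16 strategies.

5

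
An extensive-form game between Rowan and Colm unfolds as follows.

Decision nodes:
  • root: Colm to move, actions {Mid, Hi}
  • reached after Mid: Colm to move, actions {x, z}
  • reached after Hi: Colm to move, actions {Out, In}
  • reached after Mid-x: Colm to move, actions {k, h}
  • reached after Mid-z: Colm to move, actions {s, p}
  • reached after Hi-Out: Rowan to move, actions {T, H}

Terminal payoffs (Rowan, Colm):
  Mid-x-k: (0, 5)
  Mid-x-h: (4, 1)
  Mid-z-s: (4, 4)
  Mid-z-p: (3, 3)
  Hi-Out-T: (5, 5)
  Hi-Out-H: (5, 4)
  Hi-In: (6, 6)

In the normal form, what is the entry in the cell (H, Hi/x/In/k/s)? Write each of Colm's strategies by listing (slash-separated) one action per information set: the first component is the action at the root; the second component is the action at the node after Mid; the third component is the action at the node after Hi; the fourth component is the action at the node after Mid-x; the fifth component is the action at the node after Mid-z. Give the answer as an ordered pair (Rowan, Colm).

Trace the play path from the root:
  Colm plays Hi
  Colm plays In at [Hi]
→ terminal payoff (6, 6).
(Rowan's choice at the node after Hi-Out is never reached on this path, so it doesn't affect the outcome.)

(6, 6)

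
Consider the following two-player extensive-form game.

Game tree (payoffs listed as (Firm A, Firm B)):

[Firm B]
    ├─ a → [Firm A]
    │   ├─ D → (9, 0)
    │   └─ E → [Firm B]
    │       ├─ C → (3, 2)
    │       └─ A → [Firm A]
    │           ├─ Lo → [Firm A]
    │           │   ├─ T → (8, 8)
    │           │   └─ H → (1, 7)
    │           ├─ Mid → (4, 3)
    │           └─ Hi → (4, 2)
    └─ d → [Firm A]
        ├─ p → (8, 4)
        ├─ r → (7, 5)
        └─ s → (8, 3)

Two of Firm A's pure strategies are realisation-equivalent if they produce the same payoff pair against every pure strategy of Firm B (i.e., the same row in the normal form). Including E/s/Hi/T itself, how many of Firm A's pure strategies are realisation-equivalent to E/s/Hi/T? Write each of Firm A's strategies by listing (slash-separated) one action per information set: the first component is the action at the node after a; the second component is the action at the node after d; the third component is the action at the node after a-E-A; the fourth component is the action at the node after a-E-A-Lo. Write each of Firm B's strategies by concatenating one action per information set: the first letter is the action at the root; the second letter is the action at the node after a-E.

2

Row for E/s/Hi/T (columns aC, aA, dC, dA): (3,2) (4,2) (8,3) (8,3).
Under E/s/Hi/T, Firm A's choice at the node after a-E-A-Lo can never be reached regardless of what Firm B does, so varying those choices leaves every outcome unchanged.
Holding the reachable choices fixed and varying the unreachable one freely already gives 2 equivalent strategies.
No other strategy reproduces this row, so those 2 are the full class: E/s/Hi/T, E/s/Hi/H.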